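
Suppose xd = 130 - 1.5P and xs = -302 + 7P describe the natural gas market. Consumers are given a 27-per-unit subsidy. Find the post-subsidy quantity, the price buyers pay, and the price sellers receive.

x' = 1481/17; buyers pay 486/17; sellers receive 945/17

Pre-subsidy: 130 - 1.5P = -302 + 7P gives P* = 864/17, x* = 914/17.
With the rebate, buyers effectively pay Pb = Ps − 27, where Ps is the price sellers receive.
Demand in terms of Ps becomes xd = 130 − 1.5(Ps − 27) = 170.5 - 1.5Ps. Setting this equal to supply: 170.5 - 1.5Ps = -302 + 7Ps, so Ps = 945/17.
Buyers pay Pb = 945/17 − 27 = 486/17; x' = -302 + 7·(945/17) = 1481/17.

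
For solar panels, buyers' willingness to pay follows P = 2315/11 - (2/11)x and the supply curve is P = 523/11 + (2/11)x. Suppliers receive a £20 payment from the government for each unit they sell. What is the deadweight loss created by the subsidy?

Deadweight loss = £550

Pre-subsidy: 2315/11 - (2/11)x = 523/11 + (2/11)x gives x* = 448 and P* = 129.
With the subsidy, sellers receive Ps = Pb + 20 for each unit, where Pb is the price buyers pay.
On the curves, Pb = 2315/11 - (2/11)x and Ps = 523/11 + (2/11)x; the wedge Ps − Pb = 20 gives 523/11 + (2/11)x − (2315/11 - (2/11)x) = 20, so x' = 503.
Then Pb = 2315/11 − (2/11)·503 = 119 and Ps = 523/11 + (2/11)·503 = 139.
The subsidy expands output by 503 − 448 = 55 past the efficient level; on those units the gap between marginal cost and willingness to pay runs from 0 up to 20.
DWL = ½ × 20 × 55 = 550.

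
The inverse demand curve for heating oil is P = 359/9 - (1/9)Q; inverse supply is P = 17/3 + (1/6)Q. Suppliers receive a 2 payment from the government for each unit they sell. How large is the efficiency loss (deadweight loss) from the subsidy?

Pre-subsidy: 359/9 - (1/9)Q = 17/3 + (1/6)Q gives Q* = 123.2 and P* = 26.2.
With the subsidy, sellers receive Ps = Pb + 2 for each unit, where Pb is the price buyers pay.
On the curves, Pb = 359/9 - (1/9)Q and Ps = 17/3 + (1/6)Q; the wedge Ps − Pb = 2 gives 17/3 + (1/6)Q − (359/9 - (1/9)Q) = 2, so Q' = 130.4.
Then Pb = 359/9 − (1/9)·130.4 = 25.4 and Ps = 17/3 + (1/6)·130.4 = 27.4.
The subsidy expands output by 130.4 − 123.2 = 7.2 past the efficient level; on those units the gap between marginal cost and willingness to pay runs from 0 up to 2.
DWL = ½ × 2 × 7.2 = 7.2.

Deadweight loss = 7.2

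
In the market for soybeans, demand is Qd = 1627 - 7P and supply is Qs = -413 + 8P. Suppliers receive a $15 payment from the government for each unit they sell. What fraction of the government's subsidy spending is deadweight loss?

Pre-subsidy: 1627 - 7P = -413 + 8P gives P* = 136, Q* = 675.
With the subsidy, sellers receive Ps = Pb + 15 for each unit, where Pb is the price buyers pay.
Supply in terms of Pb becomes Qs = -413 + 8(Pb + 15) = -293 + 8Pb. Setting this equal to demand: 1627 - 7Pb = -293 + 8Pb, so Pb = 128.
Sellers receive Ps = 128 + 15 = 143; Q' = 1627 − 7·128 = 731.
ΔCS = ½(675 + 731)(136 − 128) = 5624; ΔPS = ½(675 + 731)(143 − 136) = 4921.
Government spending = 15 × 731 = 10965.
DWL = ½ × 15 × (731 − 675) = 420; fraction = 420 / 10965 = 28/731.

DWL / government spending = 28/731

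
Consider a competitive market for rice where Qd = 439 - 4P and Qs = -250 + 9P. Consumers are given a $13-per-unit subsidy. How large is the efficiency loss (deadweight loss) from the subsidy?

Pre-subsidy: 439 - 4P = -250 + 9P gives P* = 53, Q* = 227.
With the rebate, buyers effectively pay Pb = Ps − 13, where Ps is the price sellers receive.
Demand in terms of Ps becomes Qd = 439 − 4(Ps − 13) = 491 - 4Ps. Setting this equal to supply: 491 - 4Ps = -250 + 9Ps, so Ps = 57.
Buyers pay Pb = 57 − 13 = 44; Q' = -250 + 9·57 = 263.
The subsidy expands output by 263 − 227 = 36 past the efficient level; on those units the gap between marginal cost and willingness to pay runs from 0 up to 13.
DWL = ½ × 13 × 36 = 234.

Deadweight loss = $234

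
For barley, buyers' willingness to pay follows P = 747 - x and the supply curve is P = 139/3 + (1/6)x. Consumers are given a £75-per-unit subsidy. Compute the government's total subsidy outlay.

Government cost = 349050/7

Pre-subsidy: 747 - x = 139/3 + (1/6)x gives x* = 4204/7 and P* = 1025/7.
With the rebate, buyers effectively pay Pb = Ps − 75, where Ps is the price sellers receive.
On the curves, Pb = 747 - x and Ps = 139/3 + (1/6)x; the wedge Ps − Pb = 75 gives 139/3 + (1/6)x − (747 - x) = 75, so x' = 4654/7.
Then Pb = 747 − 1·(4654/7) = 575/7 and Ps = 139/3 + (1/6)·(4654/7) = 1100/7.
Government outlay = subsidy × quantity = 75 × 4654/7 = 349050/7.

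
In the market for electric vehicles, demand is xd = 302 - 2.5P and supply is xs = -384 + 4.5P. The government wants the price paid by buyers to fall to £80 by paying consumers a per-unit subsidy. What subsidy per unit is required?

At a buyer price of 80, quantity demanded is 302 − 2.5·80 = 102.
Sellers supply 102 only when they receive Ps with -384 + 4.5·Ps = 102, i.e. Ps = 108.
s = Ps − Pb = 108 − 80 = 28.

Required subsidy s = £28 per unit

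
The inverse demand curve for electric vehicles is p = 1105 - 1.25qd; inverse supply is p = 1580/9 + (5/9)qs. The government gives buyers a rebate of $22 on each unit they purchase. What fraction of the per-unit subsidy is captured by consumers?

Pre-subsidy: 1105 - 1.25q = 1580/9 + (5/9)q gives q* = 6692/13 and p* = 6000/13.
With the rebate, buyers effectively pay pb = ps − 22, where ps is the price sellers receive.
On the curves, pb = 1105 - 1.25q and ps = 1580/9 + (5/9)q; the wedge ps − pb = 22 gives 1580/9 + (5/9)q − (1105 - 1.25q) = 22, so q' = 34252/65.
Then pb = 1105 − 1.25·(34252/65) = 5802/13 and ps = 1580/9 + (5/9)·(34252/65) = 6088/13.
Buyers' price falls by p* − pb = 6000/13 − 5802/13 = 198/13; sellers' price rises by ps − p* = 6088/13 − 6000/13 = 88/13.
So consumers capture (198/13)/22 = 9/13 of each unit of subsidy.

Consumer share = 9/13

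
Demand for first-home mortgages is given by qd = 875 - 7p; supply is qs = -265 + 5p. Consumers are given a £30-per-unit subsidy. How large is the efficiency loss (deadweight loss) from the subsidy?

Deadweight loss = £1312.5

Pre-subsidy: 875 - 7p = -265 + 5p gives p* = 95, q* = 210.
With the rebate, buyers effectively pay pb = ps − 30, where ps is the price sellers receive.
Demand in terms of ps becomes qd = 875 − 7(ps − 30) = 1085 - 7ps. Setting this equal to supply: 1085 - 7ps = -265 + 5ps, so ps = 112.5.
Buyers pay pb = 112.5 − 30 = 82.5; q' = -265 + 5·112.5 = 297.5.
The subsidy expands output by 297.5 − 210 = 87.5 past the efficient level; on those units the gap between marginal cost and willingness to pay runs from 0 up to 30.
DWL = ½ × 30 × 87.5 = 1312.5.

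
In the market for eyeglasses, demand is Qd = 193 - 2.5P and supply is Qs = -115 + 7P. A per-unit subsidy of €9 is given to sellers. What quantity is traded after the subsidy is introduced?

Pre-subsidy: 193 - 2.5P = -115 + 7P gives P* = 616/19, Q* = 2127/19.
With the subsidy, sellers receive Ps = Pb + 9 for each unit, where Pb is the price buyers pay.
Supply in terms of Pb becomes Qs = -115 + 7(Pb + 9) = -52 + 7Pb. Setting this equal to demand: 193 - 2.5Pb = -52 + 7Pb, so Pb = 490/19.
Sellers receive Ps = 490/19 + 9 = 661/19; Q' = 193 − 2.5·(490/19) = 2442/19.

Q' = 2442/19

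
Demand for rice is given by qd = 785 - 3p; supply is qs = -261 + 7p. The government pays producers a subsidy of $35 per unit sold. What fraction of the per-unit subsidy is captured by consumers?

Consumer share = 0.7

Pre-subsidy: 785 - 3p = -261 + 7p gives p* = 104.6, q* = 471.2.
With the subsidy, sellers receive ps = pb + 35 for each unit, where pb is the price buyers pay.
Supply in terms of pb becomes qs = -261 + 7(pb + 35) = -16 + 7pb. Setting this equal to demand: 785 - 3pb = -16 + 7pb, so pb = 80.1.
Sellers receive ps = 80.1 + 35 = 115.1; q' = 785 − 3·80.1 = 544.7.
Buyers' price falls by p* − pb = 104.6 − 80.1 = 24.5; sellers' price rises by ps − p* = 115.1 − 104.6 = 10.5.
So consumers capture 24.5/35 = 0.7 of each unit of subsidy.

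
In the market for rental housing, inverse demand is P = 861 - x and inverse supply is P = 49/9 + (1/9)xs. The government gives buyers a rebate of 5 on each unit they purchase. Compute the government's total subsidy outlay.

Government cost = 3872.5

Pre-subsidy: 861 - x = 49/9 + (1/9)x gives x* = 770 and P* = 91.
With the rebate, buyers effectively pay Pb = Ps − 5, where Ps is the price sellers receive.
On the curves, Pb = 861 - x and Ps = 49/9 + (1/9)x; the wedge Ps − Pb = 5 gives 49/9 + (1/9)x − (861 - x) = 5, so x' = 774.5.
Then Pb = 861 − 1·774.5 = 86.5 and Ps = 49/9 + (1/9)·774.5 = 91.5.
Government outlay = subsidy × quantity = 5 × 774.5 = 3872.5.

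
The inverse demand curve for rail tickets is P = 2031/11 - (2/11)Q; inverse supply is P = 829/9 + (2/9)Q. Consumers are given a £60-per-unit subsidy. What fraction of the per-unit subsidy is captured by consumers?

Consumer share = 0.45

Pre-subsidy: 2031/11 - (2/11)Q = 829/9 + (2/9)Q gives Q* = 229 and P* = 143.
With the rebate, buyers effectively pay Pb = Ps − 60, where Ps is the price sellers receive.
On the curves, Pb = 2031/11 - (2/11)Q and Ps = 829/9 + (2/9)Q; the wedge Ps − Pb = 60 gives 829/9 + (2/9)Q − (2031/11 - (2/11)Q) = 60, so Q' = 377.5.
Then Pb = 2031/11 − (2/11)·377.5 = 116 and Ps = 829/9 + (2/9)·377.5 = 176.
Buyers' price falls by P* − Pb = 143 − 116 = 27; sellers' price rises by Ps − P* = 176 − 143 = 33.
So consumers capture 27/60 = 0.45 of each unit of subsidy.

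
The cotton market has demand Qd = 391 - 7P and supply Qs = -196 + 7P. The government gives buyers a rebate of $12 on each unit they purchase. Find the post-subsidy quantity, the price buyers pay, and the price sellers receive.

Pre-subsidy: 391 - 7P = -196 + 7P gives P* = 587/14, Q* = 97.5.
With the rebate, buyers effectively pay Pb = Ps − 12, where Ps is the price sellers receive.
Demand in terms of Ps becomes Qd = 391 − 7(Ps − 12) = 475 - 7Ps. Setting this equal to supply: 475 - 7Ps = -196 + 7Ps, so Ps = 671/14.
Buyers pay Pb = 671/14 − 12 = 503/14; Q' = -196 + 7·(671/14) = 139.5.

Q' = 139.5; buyers pay 503/14; sellers receive 671/14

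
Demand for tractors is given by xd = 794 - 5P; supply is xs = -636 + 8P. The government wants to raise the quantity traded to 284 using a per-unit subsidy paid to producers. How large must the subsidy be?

Required subsidy s = 13 per unit

At x = 284, invert demand for the buyer price: Pb = (794 − 284)/5 = 102; invert supply for the seller price: Ps = (284 − (-636))/8 = 115.
The subsidy must fill the gap: s = Ps − Pb = 115 − 102 = 13.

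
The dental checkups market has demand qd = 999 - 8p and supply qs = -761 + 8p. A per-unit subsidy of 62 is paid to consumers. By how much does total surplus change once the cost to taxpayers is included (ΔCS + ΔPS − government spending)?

Net change in total surplus = -7688

Pre-subsidy: 999 - 8p = -761 + 8p gives p* = 110, q* = 119.
With the rebate, buyers effectively pay pb = ps − 62, where ps is the price sellers receive.
Demand in terms of ps becomes qd = 999 − 8(ps − 62) = 1495 - 8ps. Setting this equal to supply: 1495 - 8ps = -761 + 8ps, so ps = 141.
Buyers pay pb = 141 − 62 = 79; q' = -761 + 8·141 = 367.
ΔCS = ½(119 + 367)(110 − 79) = 7533; ΔPS = ½(119 + 367)(141 − 110) = 7533.
Government spending = 62 × 367 = 22754.
Net change = 7533 + 7533 − 22754 = -7688. The loss equals the DWL triangle ½·62·248.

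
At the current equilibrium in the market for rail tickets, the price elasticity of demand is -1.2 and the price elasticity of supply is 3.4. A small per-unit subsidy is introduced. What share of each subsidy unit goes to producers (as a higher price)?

For a small subsidy around the equilibrium, the benefit split depends on the relative slopes, which at a point are proportional to the elasticities.
Buyer share = εs/(εs + |εd|) = 3.4/(3.4 + 1.2) = 17/23; seller share = |εd|/(εs + |εd|) = 6/23.
So producers capture 6/23 of the subsidy.

Producer share = 6/23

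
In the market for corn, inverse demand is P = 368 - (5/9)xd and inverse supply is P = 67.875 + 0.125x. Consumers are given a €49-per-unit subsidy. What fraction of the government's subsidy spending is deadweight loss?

DWL / government spending = 4/57

Pre-subsidy: 368 - (5/9)x = 67.875 + 0.125x gives x* = 441 and P* = 123.
With the rebate, buyers effectively pay Pb = Ps − 49, where Ps is the price sellers receive.
On the curves, Pb = 368 - (5/9)x and Ps = 67.875 + 0.125x; the wedge Ps − Pb = 49 gives 67.875 + 0.125x − (368 - (5/9)x) = 49, so x' = 513.
Then Pb = 368 − (5/9)·513 = 83 and Ps = 67.875 + 0.125·513 = 132.
ΔCS = ½(441 + 513)(123 − 83) = 19080; ΔPS = ½(441 + 513)(132 − 123) = 4293.
Government spending = 49 × 513 = 25137.
DWL = ½ × 49 × (513 − 441) = 1764; fraction = 1764 / 25137 = 4/57.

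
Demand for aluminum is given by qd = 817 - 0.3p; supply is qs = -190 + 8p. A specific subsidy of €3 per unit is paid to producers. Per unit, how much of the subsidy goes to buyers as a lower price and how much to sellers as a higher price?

Pre-subsidy: 817 - 0.3p = -190 + 8p gives p* = 10070/83, q* = 64790/83.
With the subsidy, sellers receive ps = pb + 3 for each unit, where pb is the price buyers pay.
Supply in terms of pb becomes qs = -190 + 8(pb + 3) = -166 + 8pb. Setting this equal to demand: 817 - 0.3pb = -166 + 8pb, so pb = 9830/83.
Sellers receive ps = 9830/83 + 3 = 10079/83; q' = 817 − 0.3·(9830/83) = 64862/83.
Buyers' price falls by p* − pb = 10070/83 − 9830/83 = 240/83; sellers' price rises by ps − p* = 10079/83 − 10070/83 = 9/83.

Buyers gain 240/83 per unit; sellers gain 9/83 per unit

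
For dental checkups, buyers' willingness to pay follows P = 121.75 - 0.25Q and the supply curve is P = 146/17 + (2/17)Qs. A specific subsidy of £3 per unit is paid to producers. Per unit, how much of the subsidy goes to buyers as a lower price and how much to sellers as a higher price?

Pre-subsidy: 121.75 - 0.25Q = 146/17 + (2/17)Q gives Q* = 307.8 and P* = 44.8.
With the subsidy, sellers receive Ps = Pb + 3 for each unit, where Pb is the price buyers pay.
On the curves, Pb = 121.75 - 0.25Q and Ps = 146/17 + (2/17)Q; the wedge Ps − Pb = 3 gives 146/17 + (2/17)Q − (121.75 - 0.25Q) = 3, so Q' = 315.96.
Then Pb = 121.75 − 0.25·315.96 = 42.76 and Ps = 146/17 + (2/17)·315.96 = 45.76.
Buyers' price falls by P* − Pb = 44.8 − 42.76 = 2.04; sellers' price rises by Ps − P* = 45.76 − 44.8 = 0.96.

Buyers gain £2.04 per unit; sellers gain £0.96 per unit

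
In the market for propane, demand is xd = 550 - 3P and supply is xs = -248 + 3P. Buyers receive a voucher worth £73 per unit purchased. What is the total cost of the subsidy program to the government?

Government cost = £19016.5

Pre-subsidy: 550 - 3P = -248 + 3P gives P* = 133, x* = 151.
With the rebate, buyers effectively pay Pb = Ps − 73, where Ps is the price sellers receive.
Demand in terms of Ps becomes xd = 550 − 3(Ps − 73) = 769 - 3Ps. Setting this equal to supply: 769 - 3Ps = -248 + 3Ps, so Ps = 169.5.
Buyers pay Pb = 169.5 − 73 = 96.5; x' = -248 + 3·169.5 = 260.5.
Government outlay = subsidy × quantity = 73 × 260.5 = 19016.5.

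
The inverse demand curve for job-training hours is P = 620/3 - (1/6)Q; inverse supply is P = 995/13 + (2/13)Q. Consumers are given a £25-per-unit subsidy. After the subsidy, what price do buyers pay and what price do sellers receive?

Pre-subsidy: 620/3 - (1/6)Q = 995/13 + (2/13)Q gives Q* = 406 and P* = 139.
With the rebate, buyers effectively pay Pb = Ps − 25, where Ps is the price sellers receive.
On the curves, Pb = 620/3 - (1/6)Q and Ps = 995/13 + (2/13)Q; the wedge Ps − Pb = 25 gives 995/13 + (2/13)Q − (620/3 - (1/6)Q) = 25, so Q' = 484.
Then Pb = 620/3 − (1/6)·484 = 126 and Ps = 995/13 + (2/13)·484 = 151.

Buyers pay £126; sellers receive £151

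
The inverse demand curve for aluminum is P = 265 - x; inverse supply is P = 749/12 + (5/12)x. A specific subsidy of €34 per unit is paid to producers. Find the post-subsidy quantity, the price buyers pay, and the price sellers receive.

x' = 167; buyers pay €98; sellers receive €132

Pre-subsidy: 265 - x = 749/12 + (5/12)x gives x* = 143 and P* = 122.
With the subsidy, sellers receive Ps = Pb + 34 for each unit, where Pb is the price buyers pay.
On the curves, Pb = 265 - x and Ps = 749/12 + (5/12)x; the wedge Ps − Pb = 34 gives 749/12 + (5/12)x − (265 - x) = 34, so x' = 167.
Then Pb = 265 − 1·167 = 98 and Ps = 749/12 + (5/12)·167 = 132.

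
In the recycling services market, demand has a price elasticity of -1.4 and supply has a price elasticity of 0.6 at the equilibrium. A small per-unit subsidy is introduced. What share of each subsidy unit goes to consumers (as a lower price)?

For a small subsidy around the equilibrium, the benefit split depends on the relative slopes, which at a point are proportional to the elasticities.
Buyer share = εs/(εs + |εd|) = 0.6/(0.6 + 1.4) = 0.3; seller share = |εd|/(εs + |εd|) = 0.7.

Consumer share = 0.3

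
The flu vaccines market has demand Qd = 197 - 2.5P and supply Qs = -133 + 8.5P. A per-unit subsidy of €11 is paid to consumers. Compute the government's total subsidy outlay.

Government cost = €1575.75

Pre-subsidy: 197 - 2.5P = -133 + 8.5P gives P* = 30, Q* = 122.
With the rebate, buyers effectively pay Pb = Ps − 11, where Ps is the price sellers receive.
Demand in terms of Ps becomes Qd = 197 − 2.5(Ps − 11) = 224.5 - 2.5Ps. Setting this equal to supply: 224.5 - 2.5Ps = -133 + 8.5Ps, so Ps = 32.5.
Buyers pay Pb = 32.5 − 11 = 21.5; Q' = -133 + 8.5·32.5 = 143.25.
Government outlay = subsidy × quantity = 11 × 143.25 = 1575.75.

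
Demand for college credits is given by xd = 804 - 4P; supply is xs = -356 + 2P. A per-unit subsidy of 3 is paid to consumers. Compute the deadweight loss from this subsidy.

Pre-subsidy: 804 - 4P = -356 + 2P gives P* = 580/3, x* = 92/3.
With the rebate, buyers effectively pay Pb = Ps − 3, where Ps is the price sellers receive.
Demand in terms of Ps becomes xd = 804 − 4(Ps − 3) = 816 - 4Ps. Setting this equal to supply: 816 - 4Ps = -356 + 2Ps, so Ps = 586/3.
Buyers pay Pb = 586/3 − 3 = 577/3; x' = -356 + 2·(586/3) = 104/3.
The subsidy expands output by 104/3 − 92/3 = 4 past the efficient level; on those units the gap between marginal cost and willingness to pay runs from 0 up to 3.
DWL = ½ × 3 × 4 = 6.

Deadweight loss = 6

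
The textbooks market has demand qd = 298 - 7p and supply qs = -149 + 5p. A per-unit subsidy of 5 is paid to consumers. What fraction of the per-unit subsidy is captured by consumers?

Consumer share = 5/12

Pre-subsidy: 298 - 7p = -149 + 5p gives p* = 37.25, q* = 37.25.
With the rebate, buyers effectively pay pb = ps − 5, where ps is the price sellers receive.
Demand in terms of ps becomes qd = 298 − 7(ps − 5) = 333 - 7ps. Setting this equal to supply: 333 - 7ps = -149 + 5ps, so ps = 241/6.
Buyers pay pb = 241/6 − 5 = 211/6; q' = -149 + 5·(241/6) = 311/6.
Buyers' price falls by p* − pb = 37.25 − 211/6 = 25/12; sellers' price rises by ps − p* = 241/6 − 37.25 = 35/12.
So consumers capture (25/12)/5 = 5/12 of each unit of subsidy.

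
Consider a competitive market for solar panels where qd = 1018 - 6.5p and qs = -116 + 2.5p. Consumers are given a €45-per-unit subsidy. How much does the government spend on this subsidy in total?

Pre-subsidy: 1018 - 6.5p = -116 + 2.5p gives p* = 126, q* = 199.
With the rebate, buyers effectively pay pb = ps − 45, where ps is the price sellers receive.
Demand in terms of ps becomes qd = 1018 − 6.5(ps − 45) = 1310.5 - 6.5ps. Setting this equal to supply: 1310.5 - 6.5ps = -116 + 2.5ps, so ps = 158.5.
Buyers pay pb = 158.5 − 45 = 113.5; q' = -116 + 2.5·158.5 = 280.25.
Government outlay = subsidy × quantity = 45 × 280.25 = 12611.25.

Government cost = €12611.25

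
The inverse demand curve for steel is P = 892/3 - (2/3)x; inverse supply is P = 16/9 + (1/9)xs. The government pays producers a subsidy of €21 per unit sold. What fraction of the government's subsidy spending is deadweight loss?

Pre-subsidy: 892/3 - (2/3)x = 16/9 + (1/9)x gives x* = 380 and P* = 44.
With the subsidy, sellers receive Ps = Pb + 21 for each unit, where Pb is the price buyers pay.
On the curves, Pb = 892/3 - (2/3)x and Ps = 16/9 + (1/9)x; the wedge Ps − Pb = 21 gives 16/9 + (1/9)x − (892/3 - (2/3)x) = 21, so x' = 407.
Then Pb = 892/3 − (2/3)·407 = 26 and Ps = 16/9 + (1/9)·407 = 47.
ΔCS = ½(380 + 407)(44 − 26) = 7083; ΔPS = ½(380 + 407)(47 − 44) = 1180.5.
Government spending = 21 × 407 = 8547.
DWL = ½ × 21 × (407 − 380) = 283.5; fraction = 283.5 / 8547 = 27/814.

DWL / government spending = 27/814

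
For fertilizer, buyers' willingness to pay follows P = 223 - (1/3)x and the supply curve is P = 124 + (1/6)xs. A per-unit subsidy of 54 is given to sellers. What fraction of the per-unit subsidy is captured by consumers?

Consumer share = 2/3

Pre-subsidy: 223 - (1/3)x = 124 + (1/6)x gives x* = 198 and P* = 157.
With the subsidy, sellers receive Ps = Pb + 54 for each unit, where Pb is the price buyers pay.
On the curves, Pb = 223 - (1/3)x and Ps = 124 + (1/6)x; the wedge Ps − Pb = 54 gives 124 + (1/6)x − (223 - (1/3)x) = 54, so x' = 306.
Then Pb = 223 − (1/3)·306 = 121 and Ps = 124 + (1/6)·306 = 175.
Buyers' price falls by P* − Pb = 157 − 121 = 36; sellers' price rises by Ps − P* = 175 − 157 = 18.
So consumers capture 36/54 = 2/3 of each unit of subsidy.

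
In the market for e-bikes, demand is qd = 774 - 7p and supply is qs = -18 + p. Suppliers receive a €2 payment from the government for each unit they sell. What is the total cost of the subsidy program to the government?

Pre-subsidy: 774 - 7p = -18 + p gives p* = 99, q* = 81.
With the subsidy, sellers receive ps = pb + 2 for each unit, where pb is the price buyers pay.
Supply in terms of pb becomes qs = -18 + 1(pb + 2) = -16 + pb. Setting this equal to demand: 774 - 7pb = -16 + pb, so pb = 98.75.
Sellers receive ps = 98.75 + 2 = 100.75; q' = 774 − 7·98.75 = 82.75.
Government outlay = subsidy × quantity = 2 × 82.75 = 165.5.

Government cost = €165.5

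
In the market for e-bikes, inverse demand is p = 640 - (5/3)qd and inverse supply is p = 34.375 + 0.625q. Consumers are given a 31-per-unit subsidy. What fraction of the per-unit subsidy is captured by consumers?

Consumer share = 8/11

Pre-subsidy: 640 - (5/3)q = 34.375 + 0.625q gives q* = 2907/11 and p* = 2195/11.
With the rebate, buyers effectively pay pb = ps − 31, where ps is the price sellers receive.
On the curves, pb = 640 - (5/3)q and ps = 34.375 + 0.625q; the wedge ps − pb = 31 gives 34.375 + 0.625q − (640 - (5/3)q) = 31, so q' = 277.8.
Then pb = 640 − (5/3)·277.8 = 177 and ps = 34.375 + 0.625·277.8 = 208.
Buyers' price falls by p* − pb = 2195/11 − 177 = 248/11; sellers' price rises by ps − p* = 208 − 2195/11 = 93/11.
So consumers capture (248/11)/31 = 8/11 of each unit of subsidy.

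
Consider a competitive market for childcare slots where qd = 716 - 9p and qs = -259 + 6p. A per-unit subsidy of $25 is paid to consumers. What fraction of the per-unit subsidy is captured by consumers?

Pre-subsidy: 716 - 9p = -259 + 6p gives p* = 65, q* = 131.
With the rebate, buyers effectively pay pb = ps − 25, where ps is the price sellers receive.
Demand in terms of ps becomes qd = 716 − 9(ps − 25) = 941 - 9ps. Setting this equal to supply: 941 - 9ps = -259 + 6ps, so ps = 80.
Buyers pay pb = 80 − 25 = 55; q' = -259 + 6·80 = 221.
Buyers' price falls by p* − pb = 65 − 55 = 10; sellers' price rises by ps − p* = 80 − 65 = 15.
So consumers capture 10/25 = 0.4 of each unit of subsidy.

Consumer share = 0.4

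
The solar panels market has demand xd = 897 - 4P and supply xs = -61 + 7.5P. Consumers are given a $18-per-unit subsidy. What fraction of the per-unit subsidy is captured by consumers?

Pre-subsidy: 897 - 4P = -61 + 7.5P gives P* = 1916/23, x* = 12967/23.
With the rebate, buyers effectively pay Pb = Ps − 18, where Ps is the price sellers receive.
Demand in terms of Ps becomes xd = 897 − 4(Ps − 18) = 969 - 4Ps. Setting this equal to supply: 969 - 4Ps = -61 + 7.5Ps, so Ps = 2060/23.
Buyers pay Pb = 2060/23 − 18 = 1646/23; x' = -61 + 7.5·(2060/23) = 14047/23.
Buyers' price falls by P* − Pb = 1916/23 − 1646/23 = 270/23; sellers' price rises by Ps − P* = 2060/23 − 1916/23 = 144/23.
So consumers capture (270/23)/18 = 15/23 of each unit of subsidy.

Consumer share = 15/23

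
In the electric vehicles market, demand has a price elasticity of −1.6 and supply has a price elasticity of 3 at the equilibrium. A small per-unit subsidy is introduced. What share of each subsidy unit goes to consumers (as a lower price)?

For a small subsidy around the equilibrium, the benefit split depends on the relative slopes, which at a point are proportional to the elasticities.
Buyer share = εs/(εs + |εd|) = 3/(3 + 1.6) = 15/23; seller share = |εd|/(εs + |εd|) = 8/23.

Consumer share = 15/23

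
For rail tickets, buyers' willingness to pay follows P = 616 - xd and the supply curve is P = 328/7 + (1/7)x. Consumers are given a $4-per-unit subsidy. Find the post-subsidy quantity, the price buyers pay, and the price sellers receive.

Pre-subsidy: 616 - x = 328/7 + (1/7)x gives x* = 498 and P* = 118.
With the rebate, buyers effectively pay Pb = Ps − 4, where Ps is the price sellers receive.
On the curves, Pb = 616 - x and Ps = 328/7 + (1/7)x; the wedge Ps − Pb = 4 gives 328/7 + (1/7)x − (616 - x) = 4, so x' = 501.5.
Then Pb = 616 − 1·501.5 = 114.5 and Ps = 328/7 + (1/7)·501.5 = 118.5.

x' = 501.5; buyers pay $114.5; sellers receive $118.5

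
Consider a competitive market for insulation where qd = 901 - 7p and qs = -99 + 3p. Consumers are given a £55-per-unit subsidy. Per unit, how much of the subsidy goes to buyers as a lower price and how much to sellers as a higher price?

Buyers gain £16.5 per unit; sellers gain £38.5 per unit

Pre-subsidy: 901 - 7p = -99 + 3p gives p* = 100, q* = 201.
With the rebate, buyers effectively pay pb = ps − 55, where ps is the price sellers receive.
Demand in terms of ps becomes qd = 901 − 7(ps − 55) = 1286 - 7ps. Setting this equal to supply: 1286 - 7ps = -99 + 3ps, so ps = 138.5.
Buyers pay pb = 138.5 − 55 = 83.5; q' = -99 + 3·138.5 = 316.5.
Buyers' price falls by p* − pb = 100 − 83.5 = 16.5; sellers' price rises by ps − p* = 138.5 − 100 = 38.5.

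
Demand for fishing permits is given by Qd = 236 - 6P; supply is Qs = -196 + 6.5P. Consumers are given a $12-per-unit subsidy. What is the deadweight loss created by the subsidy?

Pre-subsidy: 236 - 6P = -196 + 6.5P gives P* = 34.56, Q* = 28.64.
With the rebate, buyers effectively pay Pb = Ps − 12, where Ps is the price sellers receive.
Demand in terms of Ps becomes Qd = 236 − 6(Ps − 12) = 308 - 6Ps. Setting this equal to supply: 308 - 6Ps = -196 + 6.5Ps, so Ps = 40.32.
Buyers pay Pb = 40.32 − 12 = 28.32; Q' = -196 + 6.5·40.32 = 66.08.
The subsidy expands output by 66.08 − 28.64 = 37.44 past the efficient level; on those units the gap between marginal cost and willingness to pay runs from 0 up to 12.
DWL = ½ × 12 × 37.44 = 224.64.

Deadweight loss = $224.64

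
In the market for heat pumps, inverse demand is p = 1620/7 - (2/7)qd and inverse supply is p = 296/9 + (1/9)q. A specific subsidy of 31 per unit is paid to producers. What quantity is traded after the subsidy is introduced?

Pre-subsidy: 1620/7 - (2/7)q = 296/9 + (1/9)q gives q* = 500.32 and p* = 88.48.
With the subsidy, sellers receive ps = pb + 31 for each unit, where pb is the price buyers pay.
On the curves, pb = 1620/7 - (2/7)q and ps = 296/9 + (1/9)q; the wedge ps − pb = 31 gives 296/9 + (1/9)q − (1620/7 - (2/7)q) = 31, so q' = 578.44.
Then pb = 1620/7 − (2/7)·578.44 = 66.16 and ps = 296/9 + (1/9)·578.44 = 97.16.

q' = 578.44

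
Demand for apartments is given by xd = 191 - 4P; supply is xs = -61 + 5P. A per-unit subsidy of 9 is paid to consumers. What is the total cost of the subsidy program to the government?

Pre-subsidy: 191 - 4P = -61 + 5P gives P* = 28, x* = 79.
With the rebate, buyers effectively pay Pb = Ps − 9, where Ps is the price sellers receive.
Demand in terms of Ps becomes xd = 191 − 4(Ps − 9) = 227 - 4Ps. Setting this equal to supply: 227 - 4Ps = -61 + 5Ps, so Ps = 32.
Buyers pay Pb = 32 − 9 = 23; x' = -61 + 5·32 = 99.
Government outlay = subsidy × quantity = 9 × 99 = 891.

Government cost = 891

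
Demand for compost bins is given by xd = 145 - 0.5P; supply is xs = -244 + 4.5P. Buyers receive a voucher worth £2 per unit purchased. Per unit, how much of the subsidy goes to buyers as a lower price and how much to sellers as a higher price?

Buyers gain £1.8 per unit; sellers gain £0.2 per unit

Pre-subsidy: 145 - 0.5P = -244 + 4.5P gives P* = 77.8, x* = 106.1.
With the rebate, buyers effectively pay Pb = Ps − 2, where Ps is the price sellers receive.
Demand in terms of Ps becomes xd = 145 − 0.5(Ps − 2) = 146 - 0.5Ps. Setting this equal to supply: 146 - 0.5Ps = -244 + 4.5Ps, so Ps = 78.
Buyers pay Pb = 78 − 2 = 76; x' = -244 + 4.5·78 = 107.
Buyers' price falls by P* − Pb = 77.8 − 76 = 1.8; sellers' price rises by Ps − P* = 78 − 77.8 = 0.2.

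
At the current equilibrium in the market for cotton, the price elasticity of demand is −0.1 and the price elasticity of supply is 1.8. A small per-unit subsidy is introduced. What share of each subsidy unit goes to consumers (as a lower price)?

For a small subsidy around the equilibrium, the benefit split depends on the relative slopes, which at a point are proportional to the elasticities.
Buyer share = εs/(εs + |εd|) = 1.8/(1.8 + 0.1) = 18/19; seller share = |εd|/(εs + |εd|) = 1/19.

Consumer share = 18/19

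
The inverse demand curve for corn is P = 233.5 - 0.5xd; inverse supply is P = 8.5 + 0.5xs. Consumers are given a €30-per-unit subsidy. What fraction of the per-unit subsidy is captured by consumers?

Consumer share = 0.5

Pre-subsidy: 233.5 - 0.5x = 8.5 + 0.5x gives x* = 225 and P* = 121.
With the rebate, buyers effectively pay Pb = Ps − 30, where Ps is the price sellers receive.
On the curves, Pb = 233.5 - 0.5x and Ps = 8.5 + 0.5x; the wedge Ps − Pb = 30 gives 8.5 + 0.5x − (233.5 - 0.5x) = 30, so x' = 255.
Then Pb = 233.5 − 0.5·255 = 106 and Ps = 8.5 + 0.5·255 = 136.
Buyers' price falls by P* − Pb = 121 − 106 = 15; sellers' price rises by Ps − P* = 136 − 121 = 15.
So consumers capture 15/30 = 0.5 of each unit of subsidy.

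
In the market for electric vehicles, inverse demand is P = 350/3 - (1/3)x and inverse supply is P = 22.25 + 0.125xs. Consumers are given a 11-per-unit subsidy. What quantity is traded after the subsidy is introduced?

Pre-subsidy: 350/3 - (1/3)x = 22.25 + 0.125x gives x* = 206 and P* = 48.
With the rebate, buyers effectively pay Pb = Ps − 11, where Ps is the price sellers receive.
On the curves, Pb = 350/3 - (1/3)x and Ps = 22.25 + 0.125x; the wedge Ps − Pb = 11 gives 22.25 + 0.125x − (350/3 - (1/3)x) = 11, so x' = 230.
Then Pb = 350/3 − (1/3)·230 = 40 and Ps = 22.25 + 0.125·230 = 51.

x' = 230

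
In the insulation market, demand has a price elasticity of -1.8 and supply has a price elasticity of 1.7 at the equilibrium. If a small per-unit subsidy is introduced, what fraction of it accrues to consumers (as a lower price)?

Consumer share = 17/35

For a small subsidy around the equilibrium, the benefit split depends on the relative slopes, which at a point are proportional to the elasticities.
Buyer share = εs/(εs + |εd|) = 1.7/(1.7 + 1.8) = 17/35; seller share = |εd|/(εs + |εd|) = 18/35.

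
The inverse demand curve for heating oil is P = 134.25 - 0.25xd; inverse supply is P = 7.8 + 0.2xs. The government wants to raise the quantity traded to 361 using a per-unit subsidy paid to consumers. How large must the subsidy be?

Required subsidy s = 36 per unit

At x = 361, from the demand curve buyers pay Pb = 134.25 − 0.25·361 = 44; from the supply curve sellers need Ps = 7.8 + 0.2·361 = 80.
The subsidy must fill the gap: s = Ps − Pb = 80 − 44 = 36.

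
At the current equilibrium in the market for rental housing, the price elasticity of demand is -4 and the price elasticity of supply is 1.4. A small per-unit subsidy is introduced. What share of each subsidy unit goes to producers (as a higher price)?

Producer share = 20/27

For a small subsidy around the equilibrium, the benefit split depends on the relative slopes, which at a point are proportional to the elasticities.
Buyer share = εs/(εs + |εd|) = 1.4/(1.4 + 4) = 7/27; seller share = |εd|/(εs + |εd|) = 20/27.
So producers capture 20/27 of the subsidy.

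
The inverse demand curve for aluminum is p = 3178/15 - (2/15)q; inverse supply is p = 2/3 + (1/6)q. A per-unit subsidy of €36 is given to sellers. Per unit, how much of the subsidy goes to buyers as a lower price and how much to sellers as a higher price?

Buyers gain €16 per unit; sellers gain €20 per unit

Pre-subsidy: 3178/15 - (2/15)q = 2/3 + (1/6)q gives q* = 704 and p* = 118.
With the subsidy, sellers receive ps = pb + 36 for each unit, where pb is the price buyers pay.
On the curves, pb = 3178/15 - (2/15)q and ps = 2/3 + (1/6)q; the wedge ps − pb = 36 gives 2/3 + (1/6)q − (3178/15 - (2/15)q) = 36, so q' = 824.
Then pb = 3178/15 − (2/15)·824 = 102 and ps = 2/3 + (1/6)·824 = 138.
Buyers' price falls by p* − pb = 118 − 102 = 16; sellers' price rises by ps − p* = 138 − 118 = 20.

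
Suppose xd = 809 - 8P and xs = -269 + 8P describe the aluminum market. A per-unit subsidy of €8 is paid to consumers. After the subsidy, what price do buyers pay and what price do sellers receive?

Pre-subsidy: 809 - 8P = -269 + 8P gives P* = 67.375, x* = 270.
With the rebate, buyers effectively pay Pb = Ps − 8, where Ps is the price sellers receive.
Demand in terms of Ps becomes xd = 809 − 8(Ps − 8) = 873 - 8Ps. Setting this equal to supply: 873 - 8Ps = -269 + 8Ps, so Ps = 71.375.
Buyers pay Pb = 71.375 − 8 = 63.375; x' = -269 + 8·71.375 = 302.

Buyers pay €63.375; sellers receive €71.375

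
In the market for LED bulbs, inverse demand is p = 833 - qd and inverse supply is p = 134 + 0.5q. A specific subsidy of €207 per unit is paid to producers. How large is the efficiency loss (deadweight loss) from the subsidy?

Pre-subsidy: 833 - q = 134 + 0.5q gives q* = 466 and p* = 367.
With the subsidy, sellers receive ps = pb + 207 for each unit, where pb is the price buyers pay.
On the curves, pb = 833 - q and ps = 134 + 0.5q; the wedge ps − pb = 207 gives 134 + 0.5q − (833 - q) = 207, so q' = 604.
Then pb = 833 − 1·604 = 229 and ps = 134 + 0.5·604 = 436.
The subsidy expands output by 604 − 466 = 138 past the efficient level; on those units the gap between marginal cost and willingness to pay runs from 0 up to 207.
DWL = ½ × 207 × 138 = 14283.

Deadweight loss = €14283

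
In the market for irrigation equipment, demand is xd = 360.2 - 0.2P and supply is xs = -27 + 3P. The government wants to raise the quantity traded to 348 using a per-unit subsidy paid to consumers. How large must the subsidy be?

Required subsidy s = 64 per unit

At x = 348, invert demand for the buyer price: Pb = (360.2 − 348)/0.2 = 61; invert supply for the seller price: Ps = (348 − (-27))/3 = 125.
The subsidy must fill the gap: s = Ps − Pb = 125 − 61 = 64.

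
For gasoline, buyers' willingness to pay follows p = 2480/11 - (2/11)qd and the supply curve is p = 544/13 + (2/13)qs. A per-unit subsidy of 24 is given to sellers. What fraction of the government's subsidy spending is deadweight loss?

Pre-subsidy: 2480/11 - (2/11)q = 544/13 + (2/13)q gives q* = 547 and p* = 126.
With the subsidy, sellers receive ps = pb + 24 for each unit, where pb is the price buyers pay.
On the curves, pb = 2480/11 - (2/11)q and ps = 544/13 + (2/13)q; the wedge ps − pb = 24 gives 544/13 + (2/13)q − (2480/11 - (2/11)q) = 24, so q' = 618.5.
Then pb = 2480/11 − (2/11)·618.5 = 113 and ps = 544/13 + (2/13)·618.5 = 137.
ΔCS = ½(547 + 618.5)(126 − 113) = 7575.75; ΔPS = ½(547 + 618.5)(137 − 126) = 6410.25.
Government spending = 24 × 618.5 = 14844.
DWL = ½ × 24 × (618.5 − 547) = 858; fraction = 858 / 14844 = 143/2474.

DWL / government spending = 143/2474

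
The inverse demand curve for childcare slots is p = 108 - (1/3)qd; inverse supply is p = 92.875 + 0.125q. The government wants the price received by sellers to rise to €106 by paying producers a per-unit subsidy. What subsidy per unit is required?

Required subsidy s = €33 per unit

At a seller price of 106, quantity supplied is -743 + 8·106 = 105.
Buyers absorb 105 only when they pay pb = 108 − (1/3)·105 = 73.
s = ps − pb = 106 − 73 = 33.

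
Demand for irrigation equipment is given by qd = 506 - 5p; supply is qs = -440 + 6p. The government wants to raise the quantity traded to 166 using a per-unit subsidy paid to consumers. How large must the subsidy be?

At q = 166, invert demand for the buyer price: pb = (506 − 166)/5 = 68; invert supply for the seller price: ps = (166 − (-440))/6 = 101.
The subsidy must fill the gap: s = ps − pb = 101 − 68 = 33.

Required subsidy s = 33 per unit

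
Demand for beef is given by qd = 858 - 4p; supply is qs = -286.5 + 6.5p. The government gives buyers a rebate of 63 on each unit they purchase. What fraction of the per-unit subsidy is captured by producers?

Pre-subsidy: 858 - 4p = -286.5 + 6.5p gives p* = 109, q* = 422.
With the rebate, buyers effectively pay pb = ps − 63, where ps is the price sellers receive.
Demand in terms of ps becomes qd = 858 − 4(ps − 63) = 1110 - 4ps. Setting this equal to supply: 1110 - 4ps = -286.5 + 6.5ps, so ps = 133.
Buyers pay pb = 133 − 63 = 70; q' = -286.5 + 6.5·133 = 578.
Buyers' price falls by p* − pb = 109 − 70 = 39; sellers' price rises by ps − p* = 133 − 109 = 24.
So producers capture 24/63 = 8/21 of each unit of subsidy.

Producer share = 8/21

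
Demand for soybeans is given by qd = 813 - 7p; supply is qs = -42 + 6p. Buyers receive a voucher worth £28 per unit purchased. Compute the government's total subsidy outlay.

Pre-subsidy: 813 - 7p = -42 + 6p gives p* = 855/13, q* = 4584/13.
With the rebate, buyers effectively pay pb = ps − 28, where ps is the price sellers receive.
Demand in terms of ps becomes qd = 813 − 7(ps − 28) = 1009 - 7ps. Setting this equal to supply: 1009 - 7ps = -42 + 6ps, so ps = 1051/13.
Buyers pay pb = 1051/13 − 28 = 687/13; q' = -42 + 6·(1051/13) = 5760/13.
Government outlay = subsidy × quantity = 28 × 5760/13 = 161280/13.

Government cost = 161280/13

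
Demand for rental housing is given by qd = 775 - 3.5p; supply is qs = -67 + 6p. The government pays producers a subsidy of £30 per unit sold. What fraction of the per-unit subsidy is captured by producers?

Pre-subsidy: 775 - 3.5p = -67 + 6p gives p* = 1684/19, q* = 8831/19.
With the subsidy, sellers receive ps = pb + 30 for each unit, where pb is the price buyers pay.
Supply in terms of pb becomes qs = -67 + 6(pb + 30) = 113 + 6pb. Setting this equal to demand: 775 - 3.5pb = 113 + 6pb, so pb = 1324/19.
Sellers receive ps = 1324/19 + 30 = 1894/19; q' = 775 − 3.5·(1324/19) = 10091/19.
Buyers' price falls by p* − pb = 1684/19 − 1324/19 = 360/19; sellers' price rises by ps − p* = 1894/19 − 1684/19 = 210/19.
So producers capture (210/19)/30 = 7/19 of each unit of subsidy.

Producer share = 7/19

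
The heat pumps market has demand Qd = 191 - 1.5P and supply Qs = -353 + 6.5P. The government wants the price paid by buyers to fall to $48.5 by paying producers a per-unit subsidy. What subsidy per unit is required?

Required subsidy s = $24 per unit

At a buyer price of 48.5, quantity demanded is 191 − 1.5·48.5 = 118.25.
Sellers supply 118.25 only when they receive Ps with -353 + 6.5·Ps = 118.25, i.e. Ps = 72.5.
s = Ps − Pb = 72.5 − 48.5 = 24.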